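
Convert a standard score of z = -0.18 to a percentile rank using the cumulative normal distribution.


CDF(z) = 0.5 * (1 + erf(z/sqrt(2)))
erf(-0.1273) = -0.1428
CDF = 0.4286
Percentile rank = 0.4286 * 100 = 42.86

42.86


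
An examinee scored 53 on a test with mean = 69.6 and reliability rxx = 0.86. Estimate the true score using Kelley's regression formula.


T_est = rxx * X + (1 - rxx) * mean
T_est = 0.86 * 53 + 0.14 * 69.6
T_est = 45.58 + 9.744
T_est = 55.324

55.324


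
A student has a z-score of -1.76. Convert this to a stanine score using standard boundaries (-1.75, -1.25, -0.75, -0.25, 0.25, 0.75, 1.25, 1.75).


Stanine boundaries: [-1.75, -1.25, -0.75, -0.25, 0.25, 0.75, 1.25, 1.75]
z = -1.76
Check each boundary:
  z < -1.75
  z < -1.25
  z < -0.75
  z < -0.25
  z < 0.25
  z < 0.75
  z < 1.25
  z < 1.75
Highest qualifying boundary gives stanine = 1

1


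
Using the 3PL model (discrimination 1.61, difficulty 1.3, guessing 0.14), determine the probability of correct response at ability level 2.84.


logit = 1.61*(2.84 - 1.3) = 2.4794
P* = 1/(1 + exp(-2.4794)) = 0.9227
P = 0.14 + (1 - 0.14) * 0.9227
P = 0.9335

0.9335


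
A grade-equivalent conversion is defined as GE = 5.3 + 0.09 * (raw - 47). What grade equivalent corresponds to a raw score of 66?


raw - median = 66 - 47 = 19
slope * diff = 0.09 * 19 = 1.71
GE = 5.3 + 1.71
GE = 7.01

7.01


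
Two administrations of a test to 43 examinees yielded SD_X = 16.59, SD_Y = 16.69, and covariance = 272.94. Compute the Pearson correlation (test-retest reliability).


r = cov(X,Y) / (SD_X * SD_Y)
r = 272.94 / (16.59 * 16.69)
r = 272.94 / 276.8871
r = 0.9857

0.9857


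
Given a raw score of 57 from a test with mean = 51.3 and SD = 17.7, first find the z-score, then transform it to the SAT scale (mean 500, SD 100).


z = (X - mean) / SD = (57 - 51.3) / 17.7
z = 5.7 / 17.7
z = 0.322
SAT-scale = SAT = 500 + 100z
Carry z at full precision (z = 5.7 / 17.7) into the conversion:
SAT-scale = 500 + 100 * (5.7 / 17.7) = 500 + 570 / 17.7
SAT-scale = 500 + 32.2034
SAT-scale = 532.2034

532.2034


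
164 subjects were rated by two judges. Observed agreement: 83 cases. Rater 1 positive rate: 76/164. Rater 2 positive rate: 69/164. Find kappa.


P_o = 83/164 = 0.506098
P_e = (76*69 + 88*95) / 26896 = 0.5058
kappa = (P_o - P_e) / (1 - P_e)
kappa = (0.506098 - 0.5058) / (1 - 0.5058)
kappa = 0.0006

0.0006


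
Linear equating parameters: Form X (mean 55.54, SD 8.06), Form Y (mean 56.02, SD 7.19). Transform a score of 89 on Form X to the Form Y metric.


slope = SD_Y / SD_X = 7.19 / 8.06 ~ 0.8921
intercept = mean_Y - slope * mean_X = 56.02 - (7.19 / 8.06) * 55.54 ~ 6.475
Y = slope * X + intercept. To avoid rounding drift from the rounded slope/intercept, evaluate the equivalent form Y = mean_Y + SD_Y * (X - mean_X) / SD_X at full precision:
Y = 56.02 + 7.19 * (89 - 55.54) / 8.06
Y = 56.02 + 7.19 * 33.46 / 8.06
Y = 56.02 + 240.5774 / 8.06
Y = 56.02 + 29.8483
Y = 85.8683

85.8683


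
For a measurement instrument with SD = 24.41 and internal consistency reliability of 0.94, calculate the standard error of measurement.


SEM = SD * sqrt(1 - rxx)
SEM = 24.41 * sqrt(1 - 0.94)
SEM = 24.41 * sqrt(0.06) = 24.41 * 0.244949
SEM = 5.9792

5.9792


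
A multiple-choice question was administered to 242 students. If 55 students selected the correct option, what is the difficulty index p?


Item difficulty p = number correct / total examinees
p = 55 / 242
p = 0.2273

0.2273


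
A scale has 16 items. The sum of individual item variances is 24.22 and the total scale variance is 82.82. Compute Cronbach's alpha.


alpha = (k/(k-1)) * (1 - sum(si^2)/s_total^2)
= (16/15) * (1 - 24.22/82.82)
alpha = 0.7547

0.7547


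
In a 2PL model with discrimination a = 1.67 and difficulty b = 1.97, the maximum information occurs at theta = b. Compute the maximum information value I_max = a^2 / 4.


For 2PL, max info at theta = b = 1.97
I_max = a^2 / 4 = 1.67^2 / 4
= 2.7889 / 4
I_max = 0.6972

0.6972


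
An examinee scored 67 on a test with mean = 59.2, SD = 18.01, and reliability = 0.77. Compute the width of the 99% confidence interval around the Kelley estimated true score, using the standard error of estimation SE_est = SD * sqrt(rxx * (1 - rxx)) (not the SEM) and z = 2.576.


True score estimate = 0.77*67 + 0.23*59.2 = 65.206
SE_est = SD * sqrt(rxx * (1 - rxx)) = 18.01 * sqrt(0.77 * 0.23) = 18.01 * sqrt(0.1771) = 7.579193
CI = T_est +/- z * SE_est, so width = 2 * z * SE_est = 2 * 2.576 * 7.579193
Width = 39.048

39.048


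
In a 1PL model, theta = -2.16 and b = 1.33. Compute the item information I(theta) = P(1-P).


P = 1/(1+exp(-(-2.16-1.33))) = 0.0296
I = P*(1-P) = 0.0296 * 0.9704
I = 0.0287

0.0287


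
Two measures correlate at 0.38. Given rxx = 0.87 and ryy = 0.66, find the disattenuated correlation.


r_corrected = rxy / sqrt(rxx * ryy)
= 0.38 / sqrt(0.87 * 0.66)
= 0.38 / sqrt(0.5742)
= 0.38 / 0.75776
r_corrected = 0.5015

0.5015


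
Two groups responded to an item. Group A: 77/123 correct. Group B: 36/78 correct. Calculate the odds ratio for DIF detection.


Odds_A = 77/46 = 1.6739
Odds_B = 36/42 = 0.8571
OR = Odds_A / Odds_B = 1.6739 / 0.8571
Exactly, OR = (77 * 42) / (46 * 36) = 3234 / 1656
OR = 1.9529

1.9529


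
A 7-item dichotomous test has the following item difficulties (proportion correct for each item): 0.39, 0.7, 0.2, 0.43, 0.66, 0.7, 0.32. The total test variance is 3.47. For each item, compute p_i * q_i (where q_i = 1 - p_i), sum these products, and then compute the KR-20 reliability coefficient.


For each item, compute p_i * q_i:
  Item 1: 0.39 * 0.61 = 0.2379
  Item 2: 0.7 * 0.3 = 0.21
  Item 3: 0.2 * 0.8 = 0.16
  Item 4: 0.43 * 0.57 = 0.2451
  Item 5: 0.66 * 0.34 = 0.2244
  Item 6: 0.7 * 0.3 = 0.21
  Item 7: 0.32 * 0.68 = 0.2176
Sum(p_i * q_i) = 0.2379 + 0.21 + 0.16 + 0.2451 + 0.2244 + 0.21 + 0.2176 = 1.505
KR-20 = (k/(k-1)) * (1 - Sum(p_i*q_i) / Var_total)
= (7/6) * (1 - 1.505/3.47)
= 1.1667 * 0.5663
KR-20 = 0.6607

0.6607


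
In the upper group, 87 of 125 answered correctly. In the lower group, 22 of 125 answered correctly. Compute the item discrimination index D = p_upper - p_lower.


p_upper = 87/125 = 0.696
p_lower = 22/125 = 0.176
D = 0.696 - 0.176 = 0.52

0.52


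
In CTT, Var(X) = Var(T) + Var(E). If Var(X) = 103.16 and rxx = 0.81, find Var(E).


var_true = rxx * var_obs = 0.81 * 103.16 = 83.5596
var_error = var_obs - var_true
var_error = 103.16 - 83.5596
var_error = 19.6004

19.6004


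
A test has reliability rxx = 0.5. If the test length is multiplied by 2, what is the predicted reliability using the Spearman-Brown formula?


r_new = (n * rxx) / (1 + (n-1) * rxx)
r_new = (2 * 0.5) / (1 + 1 * 0.5)
r_new = 1.0 / 1.5
r_new = 0.6667

0.6667


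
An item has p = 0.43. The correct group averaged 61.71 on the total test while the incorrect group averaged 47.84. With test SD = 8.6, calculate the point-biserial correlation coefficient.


q = 1 - p = 0.57
rpb = ((M1 - M0) / SD) * sqrt(p * q)
rpb = ((61.71 - 47.84) / 8.6) * sqrt(0.43 * 0.57)
rpb = 0.7985

0.7985


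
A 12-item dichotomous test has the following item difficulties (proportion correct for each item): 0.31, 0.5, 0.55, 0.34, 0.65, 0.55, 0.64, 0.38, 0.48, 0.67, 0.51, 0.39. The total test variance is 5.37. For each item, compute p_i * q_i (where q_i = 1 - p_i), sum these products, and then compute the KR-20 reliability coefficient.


For each item, compute p_i * q_i:
  Item 1: 0.31 * 0.69 = 0.2139
  Item 2: 0.5 * 0.5 = 0.25
  Item 3: 0.55 * 0.45 = 0.2475
  Item 4: 0.34 * 0.66 = 0.2244
  Item 5: 0.65 * 0.35 = 0.2275
  Item 6: 0.55 * 0.45 = 0.2475
  Item 7: 0.64 * 0.36 = 0.2304
  Item 8: 0.38 * 0.62 = 0.2356
  Item 9: 0.48 * 0.52 = 0.2496
  Item 10: 0.67 * 0.33 = 0.2211
  Item 11: 0.51 * 0.49 = 0.2499
  Item 12: 0.39 * 0.61 = 0.2379
Sum(p_i * q_i) = 0.2139 + 0.25 + 0.2475 + 0.2244 + 0.2275 + 0.2475 + 0.2304 + 0.2356 + 0.2496 + 0.2211 + 0.2499 + 0.2379 = 2.8353
KR-20 = (k/(k-1)) * (1 - Sum(p_i*q_i) / Var_total)
= (12/11) * (1 - 2.8353/5.37)
= 1.0909 * 0.472
KR-20 = 0.5149

0.5149


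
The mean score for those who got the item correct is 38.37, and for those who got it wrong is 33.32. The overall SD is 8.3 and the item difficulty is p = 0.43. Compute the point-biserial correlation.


q = 1 - p = 0.57
rpb = ((M1 - M0) / SD) * sqrt(p * q)
rpb = ((38.37 - 33.32) / 8.3) * sqrt(0.43 * 0.57)
rpb = 0.3012

0.3012


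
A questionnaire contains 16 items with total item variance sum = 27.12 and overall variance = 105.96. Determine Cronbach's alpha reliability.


alpha = (k/(k-1)) * (1 - sum(si^2)/s_total^2)
= (16/15) * (1 - 27.12/105.96)
alpha = 0.7937

0.7937


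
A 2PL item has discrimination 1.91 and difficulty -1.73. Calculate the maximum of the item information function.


For 2PL, max info at theta = b = -1.73
I_max = a^2 / 4 = 1.91^2 / 4
= 3.6481 / 4
I_max = 0.912

0.912


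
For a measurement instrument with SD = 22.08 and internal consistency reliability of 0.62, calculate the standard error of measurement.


SEM = SD * sqrt(1 - rxx)
SEM = 22.08 * sqrt(1 - 0.62)
SEM = 22.08 * sqrt(0.38) = 22.08 * 0.616441
SEM = 13.611

13.611


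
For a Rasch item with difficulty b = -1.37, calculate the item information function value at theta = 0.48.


P = 1/(1+exp(-(0.48--1.37))) = 0.8641
I = P*(1-P) = 0.8641 * 0.1359
I = 0.1174

0.1174


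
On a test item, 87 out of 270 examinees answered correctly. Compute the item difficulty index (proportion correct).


Item difficulty p = number correct / total examinees
p = 87 / 270
p = 0.3222

0.3222


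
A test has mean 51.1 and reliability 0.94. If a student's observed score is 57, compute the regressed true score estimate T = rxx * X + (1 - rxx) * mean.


T_est = rxx * X + (1 - rxx) * mean
T_est = 0.94 * 57 + 0.06 * 51.1
T_est = 53.58 + 3.066
T_est = 56.646

56.646


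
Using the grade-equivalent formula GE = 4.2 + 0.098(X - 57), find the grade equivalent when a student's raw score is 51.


raw - median = 51 - 57 = -6
slope * diff = 0.098 * -6 = -0.588
GE = 4.2 + -0.588
GE = 3.612

3.612


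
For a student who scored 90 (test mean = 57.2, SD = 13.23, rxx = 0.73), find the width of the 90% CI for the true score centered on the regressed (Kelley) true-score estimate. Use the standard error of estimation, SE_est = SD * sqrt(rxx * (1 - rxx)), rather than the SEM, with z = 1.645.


True score estimate = 0.73*90 + 0.27*57.2 = 81.144
SE_est = SD * sqrt(rxx * (1 - rxx)) = 13.23 * sqrt(0.73 * 0.27) = 13.23 * sqrt(0.1971) = 5.873584
CI = T_est +/- z * SE_est, so width = 2 * z * SE_est = 2 * 1.645 * 5.873584
Width = 19.3241

19.3241


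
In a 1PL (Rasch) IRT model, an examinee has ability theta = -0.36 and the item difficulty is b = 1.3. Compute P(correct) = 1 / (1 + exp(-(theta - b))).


theta - b = -0.36 - 1.3 = -1.66
exp(-(theta - b)) = exp(1.66) = 5.2593
P = 1 / (1 + 5.2593)
P = 0.1598

0.1598


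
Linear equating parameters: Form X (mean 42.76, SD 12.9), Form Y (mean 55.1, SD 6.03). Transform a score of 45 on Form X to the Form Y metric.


slope = SD_Y / SD_X = 6.03 / 12.9 ~ 0.4674
intercept = mean_Y - slope * mean_X = 55.1 - (6.03 / 12.9) * 42.76 ~ 35.1122
Y = slope * X + intercept. To avoid rounding drift from the rounded slope/intercept, evaluate the equivalent form Y = mean_Y + SD_Y * (X - mean_X) / SD_X at full precision:
Y = 55.1 + 6.03 * (45 - 42.76) / 12.9
Y = 55.1 + 6.03 * 2.24 / 12.9
Y = 55.1 + 13.5072 / 12.9
Y = 55.1 + 1.0471
Y = 56.1471

56.1471


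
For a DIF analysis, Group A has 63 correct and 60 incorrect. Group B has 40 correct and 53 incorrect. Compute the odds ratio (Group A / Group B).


Odds_A = 63/60 = 1.05
Odds_B = 40/53 = 0.7547
OR = Odds_A / Odds_B = 1.05 / 0.7547
Exactly, OR = (63 * 53) / (60 * 40) = 3339 / 2400
OR = 1.3913

1.3913


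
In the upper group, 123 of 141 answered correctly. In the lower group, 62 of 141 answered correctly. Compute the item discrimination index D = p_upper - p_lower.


p_upper = 123/141 = 0.8723
p_lower = 62/141 = 0.4397
D = 0.8723 - 0.4397 = 0.4326

0.4326


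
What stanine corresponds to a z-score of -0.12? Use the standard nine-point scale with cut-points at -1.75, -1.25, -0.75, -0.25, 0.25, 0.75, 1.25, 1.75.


Stanine boundaries: [-1.75, -1.25, -0.75, -0.25, 0.25, 0.75, 1.25, 1.75]
z = -0.12
Check each boundary:
  z >= -1.75 -> could be stanine 2
  z >= -1.25 -> could be stanine 3
  z >= -0.75 -> could be stanine 4
  z >= -0.25 -> could be stanine 5
  z < 0.25
  z < 0.75
  z < 1.25
  z < 1.75
Highest qualifying boundary gives stanine = 5

5


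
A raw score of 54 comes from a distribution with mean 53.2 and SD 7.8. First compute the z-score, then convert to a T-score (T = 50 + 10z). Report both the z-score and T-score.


z = (X - mean) / SD = (54 - 53.2) / 7.8
z = 0.8 / 7.8
z = 0.1026
T-score = T = 50 + 10z
Carry z at full precision (z = 0.8 / 7.8) into the conversion:
T-score = 50 + 10 * (0.8 / 7.8) = 50 + 8 / 7.8
T-score = 50 + 1.0256
T-score = 51.0256

51.0256


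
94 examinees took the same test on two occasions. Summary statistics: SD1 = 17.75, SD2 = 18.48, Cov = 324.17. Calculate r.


r = cov(X,Y) / (SD_X * SD_Y)
r = 324.17 / (17.75 * 18.48)
r = 324.17 / 328.02
r = 0.9883

0.9883


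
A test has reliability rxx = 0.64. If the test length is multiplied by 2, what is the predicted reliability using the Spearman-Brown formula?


r_new = (n * rxx) / (1 + (n-1) * rxx)
r_new = (2 * 0.64) / (1 + 1 * 0.64)
r_new = 1.28 / 1.64
r_new = 0.7805

0.7805


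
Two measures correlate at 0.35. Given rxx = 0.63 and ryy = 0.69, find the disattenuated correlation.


r_corrected = rxy / sqrt(rxx * ryy)
= 0.35 / sqrt(0.63 * 0.69)
= 0.35 / sqrt(0.4347)
= 0.35 / 0.659318
r_corrected = 0.5309

0.5309


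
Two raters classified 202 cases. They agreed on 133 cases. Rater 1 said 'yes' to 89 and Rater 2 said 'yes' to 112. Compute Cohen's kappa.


P_o = 133/202 = 0.658416
P_e = (89*112 + 113*90) / 40804 = 0.49353
kappa = (P_o - P_e) / (1 - P_e)
kappa = (0.658416 - 0.49353) / (1 - 0.49353)
kappa = 0.3256

0.3256


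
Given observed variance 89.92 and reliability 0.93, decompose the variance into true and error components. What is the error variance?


var_true = rxx * var_obs = 0.93 * 89.92 = 83.6256
var_error = var_obs - var_true
var_error = 89.92 - 83.6256
var_error = 6.2944

6.2944


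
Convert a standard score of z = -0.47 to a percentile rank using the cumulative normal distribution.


CDF(z) = 0.5 * (1 + erf(z/sqrt(2)))
erf(-0.3323) = -0.3616
CDF = 0.3192
Percentile rank = 0.3192 * 100 = 31.92

31.92


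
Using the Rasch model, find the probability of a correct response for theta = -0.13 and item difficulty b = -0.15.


theta - b = -0.13 - -0.15 = 0.02
exp(-(theta - b)) = exp(-0.02) = 0.9802
P = 1 / (1 + 0.9802)
P = 0.505

0.505


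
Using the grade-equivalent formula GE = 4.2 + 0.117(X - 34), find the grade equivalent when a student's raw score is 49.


raw - median = 49 - 34 = 15
slope * diff = 0.117 * 15 = 1.755
GE = 4.2 + 1.755
GE = 5.955

5.955


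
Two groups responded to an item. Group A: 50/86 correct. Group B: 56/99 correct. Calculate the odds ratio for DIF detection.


Odds_A = 50/36 = 1.3889
Odds_B = 56/43 = 1.3023
OR = Odds_A / Odds_B = 1.3889 / 1.3023
Exactly, OR = (50 * 43) / (36 * 56) = 2150 / 2016
OR = 1.0665

1.0665


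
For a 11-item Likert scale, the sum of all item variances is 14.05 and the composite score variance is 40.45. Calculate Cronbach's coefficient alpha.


alpha = (k/(k-1)) * (1 - sum(si^2)/s_total^2)
= (11/10) * (1 - 14.05/40.45)
alpha = 0.7179

0.7179


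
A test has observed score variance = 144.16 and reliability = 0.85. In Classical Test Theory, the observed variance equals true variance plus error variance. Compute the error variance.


var_true = rxx * var_obs = 0.85 * 144.16 = 122.536
var_error = var_obs - var_true
var_error = 144.16 - 122.536
var_error = 21.624

21.624


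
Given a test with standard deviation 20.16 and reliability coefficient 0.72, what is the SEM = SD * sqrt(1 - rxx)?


SEM = SD * sqrt(1 - rxx)
SEM = 20.16 * sqrt(1 - 0.72)
SEM = 20.16 * sqrt(0.28) = 20.16 * 0.52915
SEM = 10.6677

10.6677


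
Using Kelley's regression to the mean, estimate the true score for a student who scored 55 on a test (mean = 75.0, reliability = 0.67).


T_est = rxx * X + (1 - rxx) * mean
T_est = 0.67 * 55 + 0.33 * 75.0
T_est = 36.85 + 24.75
T_est = 61.6

61.6


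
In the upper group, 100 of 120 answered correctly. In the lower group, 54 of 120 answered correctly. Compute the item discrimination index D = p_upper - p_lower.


p_upper = 100/120 = 0.8333
p_lower = 54/120 = 0.45
D = 0.8333 - 0.45 = 0.3833

0.3833


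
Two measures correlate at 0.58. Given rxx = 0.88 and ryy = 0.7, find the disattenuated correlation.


r_corrected = rxy / sqrt(rxx * ryy)
= 0.58 / sqrt(0.88 * 0.7)
= 0.58 / sqrt(0.616)
= 0.58 / 0.784857
r_corrected = 0.739

0.739


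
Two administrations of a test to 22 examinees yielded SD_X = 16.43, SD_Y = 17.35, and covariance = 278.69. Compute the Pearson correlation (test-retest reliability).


r = cov(X,Y) / (SD_X * SD_Y)
r = 278.69 / (16.43 * 17.35)
r = 278.69 / 285.0605
r = 0.9777

0.9777


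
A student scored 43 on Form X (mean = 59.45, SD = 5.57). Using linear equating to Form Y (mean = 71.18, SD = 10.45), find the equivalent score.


slope = SD_Y / SD_X = 10.45 / 5.57 ~ 1.8761
intercept = mean_Y - slope * mean_X = 71.18 - (10.45 / 5.57) * 59.45 ~ -40.3555
Y = slope * X + intercept. To avoid rounding drift from the rounded slope/intercept, evaluate the equivalent form Y = mean_Y + SD_Y * (X - mean_X) / SD_X at full precision:
Y = 71.18 + 10.45 * (43 - 59.45) / 5.57
Y = 71.18 - 10.45 * 16.45 / 5.57
Y = 71.18 - 171.9025 / 5.57
Y = 71.18 - 30.8622
Y = 40.3178

40.3178


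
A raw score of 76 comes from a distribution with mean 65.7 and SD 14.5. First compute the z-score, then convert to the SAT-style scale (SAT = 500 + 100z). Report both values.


z = (X - mean) / SD = (76 - 65.7) / 14.5
z = 10.3 / 14.5
z = 0.7103
SAT-scale = SAT = 500 + 100z
Carry z at full precision (z = 10.3 / 14.5) into the conversion:
SAT-scale = 500 + 100 * (10.3 / 14.5) = 500 + 1030 / 14.5
SAT-scale = 500 + 71.0345
SAT-scale = 571.0345

571.0345


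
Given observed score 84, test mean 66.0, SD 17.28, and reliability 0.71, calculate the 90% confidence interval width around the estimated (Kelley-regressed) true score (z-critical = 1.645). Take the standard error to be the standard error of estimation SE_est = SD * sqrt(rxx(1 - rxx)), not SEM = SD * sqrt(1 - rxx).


True score estimate = 0.71*84 + 0.29*66.0 = 78.78
SE_est = SD * sqrt(rxx * (1 - rxx)) = 17.28 * sqrt(0.71 * 0.29) = 17.28 * sqrt(0.2059) = 7.841008
CI = T_est +/- z * SE_est, so width = 2 * z * SE_est = 2 * 1.645 * 7.841008
Width = 25.7969

25.7969


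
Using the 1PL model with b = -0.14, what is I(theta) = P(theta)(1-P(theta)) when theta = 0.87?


P = 1/(1+exp(-(0.87--0.14))) = 0.733
I = P*(1-P) = 0.733 * 0.267
I = 0.1957

0.1957


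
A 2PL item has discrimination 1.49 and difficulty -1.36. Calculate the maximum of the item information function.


For 2PL, max info at theta = b = -1.36
I_max = a^2 / 4 = 1.49^2 / 4
= 2.2201 / 4
I_max = 0.555

0.555


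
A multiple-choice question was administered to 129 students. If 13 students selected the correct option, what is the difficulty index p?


Item difficulty p = number correct / total examinees
p = 13 / 129
p = 0.1008

0.1008


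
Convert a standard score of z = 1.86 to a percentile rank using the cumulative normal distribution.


CDF(z) = 0.5 * (1 + erf(z/sqrt(2)))
erf(1.3152) = 0.9371
CDF = 0.9686
Percentile rank = 0.9686 * 100 = 96.86

96.86


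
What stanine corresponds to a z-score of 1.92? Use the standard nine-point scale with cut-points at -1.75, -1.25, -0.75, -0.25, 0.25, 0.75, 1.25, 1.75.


Stanine boundaries: [-1.75, -1.25, -0.75, -0.25, 0.25, 0.75, 1.25, 1.75]
z = 1.92
Check each boundary:
  z >= -1.75 -> could be stanine 2
  z >= -1.25 -> could be stanine 3
  z >= -0.75 -> could be stanine 4
  z >= -0.25 -> could be stanine 5
  z >= 0.25 -> could be stanine 6
  z >= 0.75 -> could be stanine 7
  z >= 1.25 -> could be stanine 8
  z >= 1.75 -> could be stanine 9
Highest qualifying boundary gives stanine = 9

9


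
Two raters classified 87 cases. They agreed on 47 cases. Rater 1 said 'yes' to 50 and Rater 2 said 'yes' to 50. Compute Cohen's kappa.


P_o = 47/87 = 0.54023
P_e = (50*50 + 37*37) / 7569 = 0.511164
kappa = (P_o - P_e) / (1 - P_e)
kappa = (0.54023 - 0.511164) / (1 - 0.511164)
kappa = 0.0595

0.0595


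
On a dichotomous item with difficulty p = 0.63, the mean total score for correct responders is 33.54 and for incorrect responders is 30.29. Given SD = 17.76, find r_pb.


q = 1 - p = 0.37
rpb = ((M1 - M0) / SD) * sqrt(p * q)
rpb = ((33.54 - 30.29) / 17.76) * sqrt(0.63 * 0.37)
rpb = 0.0884

0.0884


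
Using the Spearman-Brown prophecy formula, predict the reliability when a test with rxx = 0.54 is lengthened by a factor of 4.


r_new = (n * rxx) / (1 + (n-1) * rxx)
r_new = (4 * 0.54) / (1 + 3 * 0.54)
r_new = 2.16 / 2.62
r_new = 0.8244

0.8244


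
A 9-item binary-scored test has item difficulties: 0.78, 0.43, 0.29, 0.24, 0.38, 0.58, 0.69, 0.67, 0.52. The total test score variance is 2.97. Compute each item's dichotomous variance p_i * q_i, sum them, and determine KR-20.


For each item, compute p_i * q_i:
  Item 1: 0.78 * 0.22 = 0.1716
  Item 2: 0.43 * 0.57 = 0.2451
  Item 3: 0.29 * 0.71 = 0.2059
  Item 4: 0.24 * 0.76 = 0.1824
  Item 5: 0.38 * 0.62 = 0.2356
  Item 6: 0.58 * 0.42 = 0.2436
  Item 7: 0.69 * 0.31 = 0.2139
  Item 8: 0.67 * 0.33 = 0.2211
  Item 9: 0.52 * 0.48 = 0.2496
Sum(p_i * q_i) = 0.1716 + 0.2451 + 0.2059 + 0.1824 + 0.2356 + 0.2436 + 0.2139 + 0.2211 + 0.2496 = 1.9688
KR-20 = (k/(k-1)) * (1 - Sum(p_i*q_i) / Var_total)
= (9/8) * (1 - 1.9688/2.97)
= 1.125 * 0.3371
KR-20 = 0.3792

0.3792


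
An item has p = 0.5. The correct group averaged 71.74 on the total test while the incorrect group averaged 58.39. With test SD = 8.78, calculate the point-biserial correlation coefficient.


q = 1 - p = 0.5
rpb = ((M1 - M0) / SD) * sqrt(p * q)
rpb = ((71.74 - 58.39) / 8.78) * sqrt(0.5 * 0.5)
rpb = 0.7603

0.7603


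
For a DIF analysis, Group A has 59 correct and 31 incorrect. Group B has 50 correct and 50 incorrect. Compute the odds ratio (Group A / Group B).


Odds_A = 59/31 = 1.9032
Odds_B = 50/50 = 1.0
OR = Odds_A / Odds_B = 1.9032 / 1.0
Exactly, OR = (59 * 50) / (31 * 50) = 2950 / 1550
OR = 1.9032

1.9032


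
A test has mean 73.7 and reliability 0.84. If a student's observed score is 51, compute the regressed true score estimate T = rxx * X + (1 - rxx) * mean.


T_est = rxx * X + (1 - rxx) * mean
T_est = 0.84 * 51 + 0.16 * 73.7
T_est = 42.84 + 11.792
T_est = 54.632

54.632


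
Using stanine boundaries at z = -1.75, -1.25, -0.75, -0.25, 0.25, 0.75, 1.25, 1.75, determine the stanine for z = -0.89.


Stanine boundaries: [-1.75, -1.25, -0.75, -0.25, 0.25, 0.75, 1.25, 1.75]
z = -0.89
Check each boundary:
  z >= -1.75 -> could be stanine 2
  z >= -1.25 -> could be stanine 3
  z < -0.75
  z < -0.25
  z < 0.25
  z < 0.75
  z < 1.25
  z < 1.75
Highest qualifying boundary gives stanine = 3

3


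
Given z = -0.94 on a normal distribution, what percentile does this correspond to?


CDF(z) = 0.5 * (1 + erf(z/sqrt(2)))
erf(-0.6647) = -0.6528
CDF = 0.1736
Percentile rank = 0.1736 * 100 = 17.36

17.36


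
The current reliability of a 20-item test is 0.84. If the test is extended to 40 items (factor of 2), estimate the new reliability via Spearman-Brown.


r_new = (n * rxx) / (1 + (n-1) * rxx)
r_new = (2 * 0.84) / (1 + 1 * 0.84)
r_new = 1.68 / 1.84
r_new = 0.913

0.913


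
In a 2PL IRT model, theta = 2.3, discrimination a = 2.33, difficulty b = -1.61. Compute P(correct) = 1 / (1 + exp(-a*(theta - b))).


a*(theta - b) = 2.33 * (2.3 - -1.61) = 9.1103
exp(-9.1103) = 0.0001
P = 1 / (1 + 0.0001)
P = 0.9999

0.9999


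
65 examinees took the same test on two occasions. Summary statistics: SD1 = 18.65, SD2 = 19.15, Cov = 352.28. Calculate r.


r = cov(X,Y) / (SD_X * SD_Y)
r = 352.28 / (18.65 * 19.15)
r = 352.28 / 357.1475
r = 0.9864

0.9864


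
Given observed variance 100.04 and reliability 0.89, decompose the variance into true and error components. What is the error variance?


var_true = rxx * var_obs = 0.89 * 100.04 = 89.0356
var_error = var_obs - var_true
var_error = 100.04 - 89.0356
var_error = 11.0044

11.0044


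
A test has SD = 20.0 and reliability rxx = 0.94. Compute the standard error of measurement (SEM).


SEM = SD * sqrt(1 - rxx)
SEM = 20.0 * sqrt(1 - 0.94)
SEM = 20.0 * sqrt(0.06) = 20.0 * 0.244949
SEM = 4.899

4.899


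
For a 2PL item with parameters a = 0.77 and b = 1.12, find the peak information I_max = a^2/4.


For 2PL, max info at theta = b = 1.12
I_max = a^2 / 4 = 0.77^2 / 4
= 0.5929 / 4
I_max = 0.1482

0.1482


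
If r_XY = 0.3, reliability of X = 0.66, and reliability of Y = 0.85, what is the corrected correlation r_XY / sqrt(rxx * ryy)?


r_corrected = rxy / sqrt(rxx * ryy)
= 0.3 / sqrt(0.66 * 0.85)
= 0.3 / sqrt(0.561)
= 0.3 / 0.748999
r_corrected = 0.4005

0.4005


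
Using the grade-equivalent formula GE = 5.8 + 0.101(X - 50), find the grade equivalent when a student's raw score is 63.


raw - median = 63 - 50 = 13
slope * diff = 0.101 * 13 = 1.313
GE = 5.8 + 1.313
GE = 7.113

7.113


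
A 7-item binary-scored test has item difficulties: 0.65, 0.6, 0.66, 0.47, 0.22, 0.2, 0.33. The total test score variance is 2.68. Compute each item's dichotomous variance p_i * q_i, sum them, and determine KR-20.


For each item, compute p_i * q_i:
  Item 1: 0.65 * 0.35 = 0.2275
  Item 2: 0.6 * 0.4 = 0.24
  Item 3: 0.66 * 0.34 = 0.2244
  Item 4: 0.47 * 0.53 = 0.2491
  Item 5: 0.22 * 0.78 = 0.1716
  Item 6: 0.2 * 0.8 = 0.16
  Item 7: 0.33 * 0.67 = 0.2211
Sum(p_i * q_i) = 0.2275 + 0.24 + 0.2244 + 0.2491 + 0.1716 + 0.16 + 0.2211 = 1.4937
KR-20 = (k/(k-1)) * (1 - Sum(p_i*q_i) / Var_total)
= (7/6) * (1 - 1.4937/2.68)
= 1.1667 * 0.4426
KR-20 = 0.5164

0.5164


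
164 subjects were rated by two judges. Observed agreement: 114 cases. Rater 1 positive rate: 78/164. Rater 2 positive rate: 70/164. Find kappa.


P_o = 114/164 = 0.695122
P_e = (78*70 + 86*94) / 26896 = 0.503569
kappa = (P_o - P_e) / (1 - P_e)
kappa = (0.695122 - 0.503569) / (1 - 0.503569)
kappa = 0.3859

0.3859


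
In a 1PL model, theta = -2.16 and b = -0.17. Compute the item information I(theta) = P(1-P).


P = 1/(1+exp(-(-2.16--0.17))) = 0.1203
I = P*(1-P) = 0.1203 * 0.8797
I = 0.1058

0.1058


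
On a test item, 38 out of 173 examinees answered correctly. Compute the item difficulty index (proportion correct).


Item difficulty p = number correct / total examinees
p = 38 / 173
p = 0.2197

0.2197


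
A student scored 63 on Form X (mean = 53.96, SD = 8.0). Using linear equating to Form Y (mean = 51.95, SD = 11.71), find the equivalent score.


slope = SD_Y / SD_X = 11.71 / 8.0 ~ 1.4638
intercept = mean_Y - slope * mean_X = 51.95 - (11.71 / 8.0) * 53.96 ~ -27.034
Y = slope * X + intercept. To avoid rounding drift from the rounded slope/intercept, evaluate the equivalent form Y = mean_Y + SD_Y * (X - mean_X) / SD_X at full precision:
Y = 51.95 + 11.71 * (63 - 53.96) / 8.0
Y = 51.95 + 11.71 * 9.04 / 8.0
Y = 51.95 + 105.8584 / 8.0
Y = 51.95 + 13.2323
Y = 65.1823

65.1823


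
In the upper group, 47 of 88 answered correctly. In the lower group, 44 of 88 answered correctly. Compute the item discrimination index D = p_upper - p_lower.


p_upper = 47/88 = 0.5341
p_lower = 44/88 = 0.5
D = 0.5341 - 0.5 = 0.0341

0.0341


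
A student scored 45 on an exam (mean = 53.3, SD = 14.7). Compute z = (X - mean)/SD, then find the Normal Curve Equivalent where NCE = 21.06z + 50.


z = (X - mean) / SD = (45 - 53.3) / 14.7
z = -8.3 / 14.7
z = -0.5646
NCE = NCE = 21.06z + 50
Carry z at full precision (z = -8.3 / 14.7) into the conversion:
NCE = 21.06 * (-8.3 / 14.7) + 50 = -174.798 / 14.7 + 50
NCE = -11.891 + 50
NCE = 38.109

38.109


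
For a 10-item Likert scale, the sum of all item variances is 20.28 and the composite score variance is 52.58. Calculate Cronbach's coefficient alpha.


alpha = (k/(k-1)) * (1 - sum(si^2)/s_total^2)
= (10/9) * (1 - 20.28/52.58)
alpha = 0.6826

0.6826


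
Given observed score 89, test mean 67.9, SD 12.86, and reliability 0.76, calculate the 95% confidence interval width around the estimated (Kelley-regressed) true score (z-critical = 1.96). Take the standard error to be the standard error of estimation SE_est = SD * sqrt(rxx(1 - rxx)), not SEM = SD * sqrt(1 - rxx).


True score estimate = 0.76*89 + 0.24*67.9 = 83.936
SE_est = SD * sqrt(rxx * (1 - rxx)) = 12.86 * sqrt(0.76 * 0.24) = 12.86 * sqrt(0.1824) = 5.492289
CI = T_est +/- z * SE_est, so width = 2 * z * SE_est = 2 * 1.96 * 5.492289
Width = 21.5298

21.5298


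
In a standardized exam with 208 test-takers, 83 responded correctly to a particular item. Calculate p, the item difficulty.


Item difficulty p = number correct / total examinees
p = 83 / 208
p = 0.399

0.399


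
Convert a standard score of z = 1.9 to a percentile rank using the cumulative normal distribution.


CDF(z) = 0.5 * (1 + erf(z/sqrt(2)))
erf(1.3435) = 0.9426
CDF = 0.9713
Percentile rank = 0.9713 * 100 = 97.13

97.13


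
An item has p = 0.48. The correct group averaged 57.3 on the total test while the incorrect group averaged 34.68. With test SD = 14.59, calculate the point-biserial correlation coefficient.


q = 1 - p = 0.52
rpb = ((M1 - M0) / SD) * sqrt(p * q)
rpb = ((57.3 - 34.68) / 14.59) * sqrt(0.48 * 0.52)
rpb = 0.7746

0.7746


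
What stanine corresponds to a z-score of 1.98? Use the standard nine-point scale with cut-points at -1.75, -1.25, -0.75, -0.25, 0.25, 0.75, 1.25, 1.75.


Stanine boundaries: [-1.75, -1.25, -0.75, -0.25, 0.25, 0.75, 1.25, 1.75]
z = 1.98
Check each boundary:
  z >= -1.75 -> could be stanine 2
  z >= -1.25 -> could be stanine 3
  z >= -0.75 -> could be stanine 4
  z >= -0.25 -> could be stanine 5
  z >= 0.25 -> could be stanine 6
  z >= 0.75 -> could be stanine 7
  z >= 1.25 -> could be stanine 8
  z >= 1.75 -> could be stanine 9
Highest qualifying boundary gives stanine = 9

9


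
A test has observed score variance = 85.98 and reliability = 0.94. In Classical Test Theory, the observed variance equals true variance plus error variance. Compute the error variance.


var_true = rxx * var_obs = 0.94 * 85.98 = 80.8212
var_error = var_obs - var_true
var_error = 85.98 - 80.8212
var_error = 5.1588

5.1588


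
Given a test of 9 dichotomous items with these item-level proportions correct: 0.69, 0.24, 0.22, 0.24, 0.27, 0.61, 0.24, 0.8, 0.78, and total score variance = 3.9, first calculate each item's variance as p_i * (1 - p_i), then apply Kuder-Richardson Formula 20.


For each item, compute p_i * q_i:
  Item 1: 0.69 * 0.31 = 0.2139
  Item 2: 0.24 * 0.76 = 0.1824
  Item 3: 0.22 * 0.78 = 0.1716
  Item 4: 0.24 * 0.76 = 0.1824
  Item 5: 0.27 * 0.73 = 0.1971
  Item 6: 0.61 * 0.39 = 0.2379
  Item 7: 0.24 * 0.76 = 0.1824
  Item 8: 0.8 * 0.2 = 0.16
  Item 9: 0.78 * 0.22 = 0.1716
Sum(p_i * q_i) = 0.2139 + 0.1824 + 0.1716 + 0.1824 + 0.1971 + 0.2379 + 0.1824 + 0.16 + 0.1716 = 1.6993
KR-20 = (k/(k-1)) * (1 - Sum(p_i*q_i) / Var_total)
= (9/8) * (1 - 1.6993/3.9)
= 1.125 * 0.5643
KR-20 = 0.6348

0.6348


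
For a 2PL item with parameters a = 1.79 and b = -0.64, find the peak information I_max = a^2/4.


For 2PL, max info at theta = b = -0.64
I_max = a^2 / 4 = 1.79^2 / 4
= 3.2041 / 4
I_max = 0.801

0.801


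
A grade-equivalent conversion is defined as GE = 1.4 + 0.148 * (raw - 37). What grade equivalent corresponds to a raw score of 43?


raw - median = 43 - 37 = 6
slope * diff = 0.148 * 6 = 0.888
GE = 1.4 + 0.888
GE = 2.288

2.288


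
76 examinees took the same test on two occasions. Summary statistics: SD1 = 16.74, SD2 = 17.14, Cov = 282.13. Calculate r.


r = cov(X,Y) / (SD_X * SD_Y)
r = 282.13 / (16.74 * 17.14)
r = 282.13 / 286.9236
r = 0.9833

0.9833


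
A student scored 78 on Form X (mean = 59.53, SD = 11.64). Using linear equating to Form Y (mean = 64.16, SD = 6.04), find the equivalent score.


slope = SD_Y / SD_X = 6.04 / 11.64 ~ 0.5189
intercept = mean_Y - slope * mean_X = 64.16 - (6.04 / 11.64) * 59.53 ~ 33.2699
Y = slope * X + intercept. To avoid rounding drift from the rounded slope/intercept, evaluate the equivalent form Y = mean_Y + SD_Y * (X - mean_X) / SD_X at full precision:
Y = 64.16 + 6.04 * (78 - 59.53) / 11.64
Y = 64.16 + 6.04 * 18.47 / 11.64
Y = 64.16 + 111.5588 / 11.64
Y = 64.16 + 9.5841
Y = 73.7441

73.7441


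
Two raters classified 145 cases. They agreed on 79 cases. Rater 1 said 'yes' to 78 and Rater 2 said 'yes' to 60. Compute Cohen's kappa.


P_o = 79/145 = 0.544828
P_e = (78*60 + 67*85) / 21025 = 0.49346
kappa = (P_o - P_e) / (1 - P_e)
kappa = (0.544828 - 0.49346) / (1 - 0.49346)
kappa = 0.1014

0.1014


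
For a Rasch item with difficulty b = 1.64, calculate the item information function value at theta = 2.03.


P = 1/(1+exp(-(2.03-1.64))) = 0.5963
I = P*(1-P) = 0.5963 * 0.4037
I = 0.2407

0.2407


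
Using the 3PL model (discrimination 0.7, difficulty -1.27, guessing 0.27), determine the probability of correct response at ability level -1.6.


logit = 0.7*(-1.6 - -1.27) = -0.231
P* = 1/(1 + exp(--0.231)) = 0.4425
P = 0.27 + (1 - 0.27) * 0.4425
P = 0.593

0.593


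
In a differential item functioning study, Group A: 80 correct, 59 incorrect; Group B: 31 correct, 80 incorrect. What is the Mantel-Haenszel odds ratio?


Odds_A = 80/59 = 1.3559
Odds_B = 31/80 = 0.3875
OR = Odds_A / Odds_B = 1.3559 / 0.3875
Exactly, OR = (80 * 80) / (59 * 31) = 6400 / 1829
OR = 3.4992

3.4992


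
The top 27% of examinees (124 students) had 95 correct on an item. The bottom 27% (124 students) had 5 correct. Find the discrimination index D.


p_upper = 95/124 = 0.7661
p_lower = 5/124 = 0.0403
D = 0.7661 - 0.0403 = 0.7258

0.7258


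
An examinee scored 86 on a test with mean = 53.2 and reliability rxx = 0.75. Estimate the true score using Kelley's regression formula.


T_est = rxx * X + (1 - rxx) * mean
T_est = 0.75 * 86 + 0.25 * 53.2
T_est = 64.5 + 13.3
T_est = 77.8

77.8


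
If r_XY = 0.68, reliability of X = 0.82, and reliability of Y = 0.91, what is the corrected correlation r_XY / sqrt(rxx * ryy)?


r_corrected = rxy / sqrt(rxx * ryy)
= 0.68 / sqrt(0.82 * 0.91)
= 0.68 / sqrt(0.7462)
= 0.68 / 0.863829
r_corrected = 0.7872

0.7872


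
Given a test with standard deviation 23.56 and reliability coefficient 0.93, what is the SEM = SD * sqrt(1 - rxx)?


SEM = SD * sqrt(1 - rxx)
SEM = 23.56 * sqrt(1 - 0.93)
SEM = 23.56 * sqrt(0.07) = 23.56 * 0.264575
SEM = 6.2334

6.2334


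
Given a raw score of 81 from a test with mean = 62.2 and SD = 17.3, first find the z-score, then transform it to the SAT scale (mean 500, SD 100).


z = (X - mean) / SD = (81 - 62.2) / 17.3
z = 18.8 / 17.3
z = 1.0867
SAT-scale = SAT = 500 + 100z
Carry z at full precision (z = 18.8 / 17.3) into the conversion:
SAT-scale = 500 + 100 * (18.8 / 17.3) = 500 + 1880 / 17.3
SAT-scale = 500 + 108.6705
SAT-scale = 608.6705

608.6705


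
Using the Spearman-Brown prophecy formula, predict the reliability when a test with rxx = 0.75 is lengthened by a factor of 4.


r_new = (n * rxx) / (1 + (n-1) * rxx)
r_new = (4 * 0.75) / (1 + 3 * 0.75)
r_new = 3.0 / 3.25
r_new = 0.9231

0.9231


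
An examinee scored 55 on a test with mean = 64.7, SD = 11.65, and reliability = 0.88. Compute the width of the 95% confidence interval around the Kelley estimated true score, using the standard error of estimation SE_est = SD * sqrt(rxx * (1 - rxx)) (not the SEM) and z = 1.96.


True score estimate = 0.88*55 + 0.12*64.7 = 56.164
SE_est = SD * sqrt(rxx * (1 - rxx)) = 11.65 * sqrt(0.88 * 0.12) = 11.65 * sqrt(0.1056) = 3.785802
CI = T_est +/- z * SE_est, so width = 2 * z * SE_est = 2 * 1.96 * 3.785802
Width = 14.8403

14.8403


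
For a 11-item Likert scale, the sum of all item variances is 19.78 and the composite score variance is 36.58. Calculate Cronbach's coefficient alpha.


alpha = (k/(k-1)) * (1 - sum(si^2)/s_total^2)
= (11/10) * (1 - 19.78/36.58)
alpha = 0.5052

0.5052


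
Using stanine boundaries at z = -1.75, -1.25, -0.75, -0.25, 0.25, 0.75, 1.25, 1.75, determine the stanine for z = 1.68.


Stanine boundaries: [-1.75, -1.25, -0.75, -0.25, 0.25, 0.75, 1.25, 1.75]
z = 1.68
Check each boundary:
  z >= -1.75 -> could be stanine 2
  z >= -1.25 -> could be stanine 3
  z >= -0.75 -> could be stanine 4
  z >= -0.25 -> could be stanine 5
  z >= 0.25 -> could be stanine 6
  z >= 0.75 -> could be stanine 7
  z >= 1.25 -> could be stanine 8
  z < 1.75
Highest qualifying boundary gives stanine = 8

8


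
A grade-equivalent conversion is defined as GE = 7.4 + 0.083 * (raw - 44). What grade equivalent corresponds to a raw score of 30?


raw - median = 30 - 44 = -14
slope * diff = 0.083 * -14 = -1.162
GE = 7.4 + -1.162
GE = 6.238

6.238


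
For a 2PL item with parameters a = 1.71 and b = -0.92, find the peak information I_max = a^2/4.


For 2PL, max info at theta = b = -0.92
I_max = a^2 / 4 = 1.71^2 / 4
= 2.9241 / 4
I_max = 0.731

0.731


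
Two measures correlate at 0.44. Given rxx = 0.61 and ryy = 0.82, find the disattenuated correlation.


r_corrected = rxy / sqrt(rxx * ryy)
= 0.44 / sqrt(0.61 * 0.82)
= 0.44 / sqrt(0.5002)
= 0.44 / 0.707248
r_corrected = 0.6221

0.6221


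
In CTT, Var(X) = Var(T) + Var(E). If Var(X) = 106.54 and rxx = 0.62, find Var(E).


var_true = rxx * var_obs = 0.62 * 106.54 = 66.0548
var_error = var_obs - var_true
var_error = 106.54 - 66.0548
var_error = 40.4852

40.4852


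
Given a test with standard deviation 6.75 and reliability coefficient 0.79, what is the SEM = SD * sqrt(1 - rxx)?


SEM = SD * sqrt(1 - rxx)
SEM = 6.75 * sqrt(1 - 0.79)
SEM = 6.75 * sqrt(0.21) = 6.75 * 0.458258
SEM = 3.0932

3.0932


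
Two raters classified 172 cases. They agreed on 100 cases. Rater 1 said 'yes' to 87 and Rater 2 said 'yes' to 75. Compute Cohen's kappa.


P_o = 100/172 = 0.581395
P_e = (87*75 + 85*97) / 29584 = 0.499256
kappa = (P_o - P_e) / (1 - P_e)
kappa = (0.581395 - 0.499256) / (1 - 0.499256)
kappa = 0.164

0.164


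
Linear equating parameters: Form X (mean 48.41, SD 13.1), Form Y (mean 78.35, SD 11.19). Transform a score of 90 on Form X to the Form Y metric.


slope = SD_Y / SD_X = 11.19 / 13.1 ~ 0.8542
intercept = mean_Y - slope * mean_X = 78.35 - (11.19 / 13.1) * 48.41 ~ 36.9983
Y = slope * X + intercept. To avoid rounding drift from the rounded slope/intercept, evaluate the equivalent form Y = mean_Y + SD_Y * (X - mean_X) / SD_X at full precision:
Y = 78.35 + 11.19 * (90 - 48.41) / 13.1
Y = 78.35 + 11.19 * 41.59 / 13.1
Y = 78.35 + 465.3921 / 13.1
Y = 78.35 + 35.5261
Y = 113.8761

113.8761


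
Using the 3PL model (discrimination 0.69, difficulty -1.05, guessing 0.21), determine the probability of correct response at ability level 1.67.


logit = 0.69*(1.67 - -1.05) = 1.8768
P* = 1/(1 + exp(-1.8768)) = 0.8672
P = 0.21 + (1 - 0.21) * 0.8672
P = 0.8951

0.8951


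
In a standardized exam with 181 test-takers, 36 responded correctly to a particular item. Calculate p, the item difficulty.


Item difficulty p = number correct / total examinees
p = 36 / 181
p = 0.1989

0.1989


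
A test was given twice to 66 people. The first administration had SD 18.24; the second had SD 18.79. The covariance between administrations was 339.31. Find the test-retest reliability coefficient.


r = cov(X,Y) / (SD_X * SD_Y)
r = 339.31 / (18.24 * 18.79)
r = 339.31 / 342.7296
r = 0.99

0.99


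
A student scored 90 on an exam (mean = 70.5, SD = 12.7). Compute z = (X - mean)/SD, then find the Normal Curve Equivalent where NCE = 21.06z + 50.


z = (X - mean) / SD = (90 - 70.5) / 12.7
z = 19.5 / 12.7
z = 1.5354
NCE = NCE = 21.06z + 50
Carry z at full precision (z = 19.5 / 12.7) into the conversion:
NCE = 21.06 * (19.5 / 12.7) + 50 = 410.67 / 12.7 + 50
NCE = 32.3362 + 50
NCE = 82.3362

82.3362
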